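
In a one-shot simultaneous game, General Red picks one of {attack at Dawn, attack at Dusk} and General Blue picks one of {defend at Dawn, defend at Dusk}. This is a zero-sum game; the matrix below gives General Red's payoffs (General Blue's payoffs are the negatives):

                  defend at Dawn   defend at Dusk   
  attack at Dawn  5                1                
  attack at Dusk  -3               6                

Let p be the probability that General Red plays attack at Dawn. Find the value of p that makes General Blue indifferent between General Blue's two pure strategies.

p = 9/13

In a mixed equilibrium General Blue is indifferent between defend at Dawn and defend at Dusk; this condition fixes p.
  General Blue's payoff from defend at Dawn: p·(-5) + (1−p)·3 = -8p + 3
  General Blue's payoff from defend at Dusk: p·(-1) + (1−p)·(-6) = 5p - 6
  -8p + 3 = 5p - 6  ⇒  -13p = -9  ⇒  p = 9/13.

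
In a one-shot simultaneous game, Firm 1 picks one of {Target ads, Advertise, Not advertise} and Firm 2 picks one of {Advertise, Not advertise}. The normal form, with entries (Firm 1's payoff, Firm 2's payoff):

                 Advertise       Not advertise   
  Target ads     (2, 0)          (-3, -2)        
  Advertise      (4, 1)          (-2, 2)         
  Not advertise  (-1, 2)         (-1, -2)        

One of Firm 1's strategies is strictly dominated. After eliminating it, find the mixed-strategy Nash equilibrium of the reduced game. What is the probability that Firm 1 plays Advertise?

Firm 1's strategy Target ads is strictly dominated by Advertise: 4 > 2 and -2 > -3. Eliminate Target ads.
For Firm 2 to be willing to mix, Firm 2 must be indifferent between Advertise and Not advertise, which pins down Firm 1's mix.
  Firm 2's payoff from Advertise: p·1 + (1−p)·2 = -p + 2
  Firm 2's payoff from Not advertise: p·2 + (1−p)·(-2) = 4p - 2
  -p + 2 = 4p - 2  ⇒  -5p = -4  ⇒  p = 4/5.

p = 4/5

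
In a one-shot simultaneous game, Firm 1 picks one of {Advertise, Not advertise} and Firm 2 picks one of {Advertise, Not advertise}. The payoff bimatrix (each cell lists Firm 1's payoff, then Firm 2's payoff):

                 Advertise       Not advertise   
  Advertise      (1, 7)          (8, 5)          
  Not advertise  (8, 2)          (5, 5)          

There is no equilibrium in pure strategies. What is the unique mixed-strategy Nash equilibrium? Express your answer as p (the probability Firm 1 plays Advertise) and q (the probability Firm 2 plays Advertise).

For Firm 2 to be willing to mix, Firm 2 must be indifferent between Advertise and Not advertise, which pins down Firm 1's mix.
  Firm 2's expected payoff from Advertise: p·7 + (1−p)·2 = 5p + 2
  Firm 2's expected payoff from Not advertise: p·5 + (1−p)·5 = 5
  5p + 2 = 5  ⇒  5p = 3  ⇒  p = 3/5.
For Firm 1 to be willing to mix, Firm 1 must be indifferent between Advertise and Not advertise, which pins down Firm 2's mix.
  Firm 1's expected payoff from Advertise: q·1 + (1−q)·8 = -7q + 8
  Firm 1's expected payoff from Not advertise: q·8 + (1−q)·5 = 3q + 5
  -7q + 8 = 3q + 5  ⇒  -10q = -3  ⇒  q = 3/10.

p = 3/5, q = 3/10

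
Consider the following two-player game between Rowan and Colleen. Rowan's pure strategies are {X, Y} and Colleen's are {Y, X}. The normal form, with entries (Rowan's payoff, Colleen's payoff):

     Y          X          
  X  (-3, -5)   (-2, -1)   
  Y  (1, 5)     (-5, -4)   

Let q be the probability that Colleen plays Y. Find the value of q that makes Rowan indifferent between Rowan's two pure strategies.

Rowan's indifference between X and Y determines Colleen's mixing probability q:
  Rowan's payoff to X: q·(-3) + (1−q)·(-2) = -q - 2
  Rowan's payoff to Y: q·1 + (1−q)·(-5) = 6q - 5
  -q - 2 = 6q - 5  ⇒  -7q = -3  ⇒  q = 3/7.

q = 3/7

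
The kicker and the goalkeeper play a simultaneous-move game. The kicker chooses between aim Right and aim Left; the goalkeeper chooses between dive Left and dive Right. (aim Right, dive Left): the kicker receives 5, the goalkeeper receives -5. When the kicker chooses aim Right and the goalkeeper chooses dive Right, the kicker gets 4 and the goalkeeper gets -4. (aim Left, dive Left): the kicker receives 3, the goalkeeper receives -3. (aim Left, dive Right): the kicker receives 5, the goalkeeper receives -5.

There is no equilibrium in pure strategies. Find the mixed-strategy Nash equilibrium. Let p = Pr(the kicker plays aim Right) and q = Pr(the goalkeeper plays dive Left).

The goalkeeper's indifference between dive Left and dive Right determines the kicker's mixing probability p:
  the goalkeeper's expected payoff from dive Left: p·(-5) + (1−p)·(-3) = -2p - 3
  the goalkeeper's expected payoff from dive Right: p·(-4) + (1−p)·(-5) = p - 5
  -2p - 3 = p - 5  ⇒  -3p = -2  ⇒  p = 2/3.
The kicker's indifference between aim Right and aim Left determines the goalkeeper's mixing probability q:
  the kicker's payoff to aim Right: q·5 + (1−q)·4 = q + 4
  the kicker's payoff to aim Left: q·3 + (1−q)·5 = -2q + 5
  q + 4 = -2q + 5  ⇒  3q = 1  ⇒  q = 1/3.

p = 2/3, q = 1/3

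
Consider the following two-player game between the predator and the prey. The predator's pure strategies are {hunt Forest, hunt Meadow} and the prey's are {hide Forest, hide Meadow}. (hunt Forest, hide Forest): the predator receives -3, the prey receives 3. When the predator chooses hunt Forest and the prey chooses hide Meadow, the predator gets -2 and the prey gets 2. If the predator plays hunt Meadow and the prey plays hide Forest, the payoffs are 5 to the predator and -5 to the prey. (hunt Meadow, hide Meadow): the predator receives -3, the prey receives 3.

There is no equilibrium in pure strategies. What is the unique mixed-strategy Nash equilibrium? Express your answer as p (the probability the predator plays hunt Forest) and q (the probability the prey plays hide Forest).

p = 8/9, q = 1/9

The predator's mix must leave the prey indifferent between hide Forest and hide Meadow.
  the prey's payoff to hide Forest: p·3 + (1−p)·(-5) = 8p - 5
  the prey's payoff to hide Meadow: p·2 + (1−p)·3 = -p + 3
  8p - 5 = -p + 3  ⇒  9p = 8  ⇒  p = 8/9.
Set the predator's expected payoff from hunt Forest equal to that from hunt Meadow:
  the predator's payoff from hunt Forest: q·(-3) + (1−q)·(-2) = -q - 2
  the predator's payoff from hunt Meadow: q·5 + (1−q)·(-3) = 8q - 3
  -q - 2 = 8q - 3  ⇒  -9q = -1  ⇒  q = 1/9.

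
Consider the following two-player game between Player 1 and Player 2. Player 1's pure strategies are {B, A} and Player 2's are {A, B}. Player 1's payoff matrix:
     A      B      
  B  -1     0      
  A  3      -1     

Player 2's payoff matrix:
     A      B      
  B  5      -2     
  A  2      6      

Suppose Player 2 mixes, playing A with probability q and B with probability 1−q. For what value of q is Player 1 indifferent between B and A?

q = 1/5

For Player 1 to be willing to mix, Player 1 must be indifferent between B and A, which pins down Player 2's mix.
  Player 1's expected payoff from B: q·(-1) + (1−q)·0 = -q
  Player 1's expected payoff from A: q·3 + (1−q)·(-1) = 4q - 1
  -q = 4q - 1  ⇒  -5q = -1  ⇒  q = 1/5.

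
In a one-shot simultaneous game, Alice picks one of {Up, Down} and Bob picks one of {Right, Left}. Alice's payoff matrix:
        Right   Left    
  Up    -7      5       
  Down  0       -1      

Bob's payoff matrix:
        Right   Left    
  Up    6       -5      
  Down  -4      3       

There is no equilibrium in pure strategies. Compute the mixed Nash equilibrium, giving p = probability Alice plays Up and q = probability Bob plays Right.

Alice's mix must leave Bob indifferent between Right and Left.
  Bob's expected payoff from Right: p·6 + (1−p)·(-4) = 10p - 4
  Bob's expected payoff from Left: p·(-5) + (1−p)·3 = -8p + 3
  10p - 4 = -8p + 3  ⇒  18p = 7  ⇒  p = 7/18.
Bob's mix must leave Alice indifferent between Up and Down.
  Alice's expected payoff from Up: q·(-7) + (1−q)·5 = -12q + 5
  Alice's expected payoff from Down: q·0 + (1−q)·(-1) = q - 1
  -12q + 5 = q - 1  ⇒  -13q = -6  ⇒  q = 6/13.

p = 7/18, q = 6/13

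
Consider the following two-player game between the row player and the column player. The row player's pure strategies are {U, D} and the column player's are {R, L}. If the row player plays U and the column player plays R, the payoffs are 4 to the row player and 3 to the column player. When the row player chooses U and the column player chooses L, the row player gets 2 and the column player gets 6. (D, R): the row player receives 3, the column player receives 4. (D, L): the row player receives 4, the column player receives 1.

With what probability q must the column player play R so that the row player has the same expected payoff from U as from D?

q = 2/3

In a mixed equilibrium the row player is indifferent between U and D; this condition fixes q.
  the row player's payoff from U: q·4 + (1−q)·2 = 2q + 2
  the row player's payoff from D: q·3 + (1−q)·4 = -q + 4
  2q + 2 = -q + 4  ⇒  3q = 2  ⇒  q = 2/3.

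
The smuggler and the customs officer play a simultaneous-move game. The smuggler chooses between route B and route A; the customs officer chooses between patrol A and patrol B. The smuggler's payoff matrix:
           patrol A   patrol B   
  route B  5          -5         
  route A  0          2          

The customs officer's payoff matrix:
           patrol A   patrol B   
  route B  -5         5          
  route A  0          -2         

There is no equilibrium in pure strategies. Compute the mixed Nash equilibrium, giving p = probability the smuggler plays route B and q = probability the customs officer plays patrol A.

For the customs officer to be willing to mix, the customs officer must be indifferent between patrol A and patrol B, which pins down the smuggler's mix.
  the customs officer's payoff to patrol A: p·(-5) + (1−p)·0 = -5p
  the customs officer's payoff to patrol B: p·5 + (1−p)·(-2) = 7p - 2
  -5p = 7p - 2  ⇒  -12p = -2  ⇒  p = 1/6.
The customs officer's mix must leave the smuggler indifferent between route B and route A.
  the smuggler's payoff from route B: q·5 + (1−q)·(-5) = 10q - 5
  the smuggler's payoff from route A: q·0 + (1−q)·2 = -2q + 2
  10q - 5 = -2q + 2  ⇒  12q = 7  ⇒  q = 7/12.

p = 1/6, q = 7/12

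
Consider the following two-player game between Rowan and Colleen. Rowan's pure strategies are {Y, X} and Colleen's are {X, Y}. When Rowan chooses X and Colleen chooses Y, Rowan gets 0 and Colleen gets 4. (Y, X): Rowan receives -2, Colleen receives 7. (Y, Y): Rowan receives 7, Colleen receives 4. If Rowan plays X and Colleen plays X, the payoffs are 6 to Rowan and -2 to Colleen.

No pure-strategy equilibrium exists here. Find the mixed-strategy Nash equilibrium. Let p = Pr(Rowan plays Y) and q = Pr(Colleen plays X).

p = 2/3, q = 7/15

For Colleen to be willing to mix, Colleen must be indifferent between X and Y, which pins down Rowan's mix.
  Colleen's payoff from X: p·7 + (1−p)·(-2) = 9p - 2
  Colleen's payoff from Y: p·4 + (1−p)·4 = 4
  9p - 2 = 4  ⇒  9p = 6  ⇒  p = 2/3.
In a mixed equilibrium Rowan is indifferent between Y and X; this condition fixes q.
  Rowan's payoff to Y: q·(-2) + (1−q)·7 = -9q + 7
  Rowan's payoff to X: q·6 + (1−q)·0 = 6q
  -9q + 7 = 6q  ⇒  -15q = -7  ⇒  q = 7/15.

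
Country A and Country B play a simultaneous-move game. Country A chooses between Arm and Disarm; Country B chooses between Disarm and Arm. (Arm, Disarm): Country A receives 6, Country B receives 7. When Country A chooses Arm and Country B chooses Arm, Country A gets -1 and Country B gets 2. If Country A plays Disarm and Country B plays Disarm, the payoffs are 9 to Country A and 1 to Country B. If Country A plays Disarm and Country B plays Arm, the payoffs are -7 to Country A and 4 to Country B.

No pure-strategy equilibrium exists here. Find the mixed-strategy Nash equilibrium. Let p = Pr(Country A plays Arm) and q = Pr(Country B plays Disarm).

p = 3/8, q = 2/3

Country B's indifference between Disarm and Arm determines Country A's mixing probability p:
  Country B's payoff to Disarm: p·7 + (1−p)·1 = 6p + 1
  Country B's payoff to Arm: p·2 + (1−p)·4 = -2p + 4
  6p + 1 = -2p + 4  ⇒  8p = 3  ⇒  p = 3/8.
For Country A to be willing to mix, Country A must be indifferent between Arm and Disarm, which pins down Country B's mix.
  Country A's expected payoff from Arm: q·6 + (1−q)·(-1) = 7q - 1
  Country A's expected payoff from Disarm: q·9 + (1−q)·(-7) = 16q - 7
  7q - 1 = 16q - 7  ⇒  -9q = -6  ⇒  q = 2/3.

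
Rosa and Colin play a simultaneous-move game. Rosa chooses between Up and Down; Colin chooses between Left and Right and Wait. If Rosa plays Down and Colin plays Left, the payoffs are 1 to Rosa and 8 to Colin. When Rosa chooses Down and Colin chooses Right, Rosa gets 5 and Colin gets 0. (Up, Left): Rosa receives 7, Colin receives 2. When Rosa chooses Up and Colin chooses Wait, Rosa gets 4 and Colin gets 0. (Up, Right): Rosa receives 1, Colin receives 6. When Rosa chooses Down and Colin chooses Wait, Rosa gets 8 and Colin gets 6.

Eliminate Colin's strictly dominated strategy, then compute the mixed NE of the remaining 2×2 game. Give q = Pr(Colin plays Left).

q = 2/5

Colin's strategy Wait is strictly dominated by Left: 2 > 0 and 8 > 6. Eliminate Wait.
In a mixed equilibrium Rosa is indifferent between Up and Down; this condition fixes q.
  Rosa's payoff to Up: q·7 + (1−q)·1 = 6q + 1
  Rosa's payoff to Down: q·1 + (1−q)·5 = -4q + 5
  6q + 1 = -4q + 5  ⇒  10q = 4  ⇒  q = 2/5.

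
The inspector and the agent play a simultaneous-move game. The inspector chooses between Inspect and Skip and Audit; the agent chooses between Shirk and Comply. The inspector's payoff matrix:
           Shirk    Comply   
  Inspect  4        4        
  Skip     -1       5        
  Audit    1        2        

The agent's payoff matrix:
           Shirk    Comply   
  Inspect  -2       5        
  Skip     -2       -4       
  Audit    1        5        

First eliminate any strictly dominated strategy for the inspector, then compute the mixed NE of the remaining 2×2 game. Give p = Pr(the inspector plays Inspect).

The inspector's strategy Audit is strictly dominated by Inspect: 4 > 1 and 4 > 2. Eliminate Audit.
For the agent to be willing to mix, the agent must be indifferent between Shirk and Comply, which pins down the inspector's mix.
  the agent's expected payoff from Shirk: p·(-2) + (1−p)·(-2) = -2
  the agent's expected payoff from Comply: p·5 + (1−p)·(-4) = 9p - 4
  -2 = 9p - 4  ⇒  -9p = -2  ⇒  p = 2/9.

p = 2/9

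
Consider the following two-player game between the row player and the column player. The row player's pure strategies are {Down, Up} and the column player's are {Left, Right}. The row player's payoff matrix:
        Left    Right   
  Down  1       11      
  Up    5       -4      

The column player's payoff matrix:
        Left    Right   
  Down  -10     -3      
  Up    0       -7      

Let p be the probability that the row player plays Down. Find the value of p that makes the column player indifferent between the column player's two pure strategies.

The column player's indifference between Left and Right determines the row player's mixing probability p:
  the column player's payoff from Left: p·(-10) + (1−p)·0 = -10p
  the column player's payoff from Right: p·(-3) + (1−p)·(-7) = 4p - 7
  -10p = 4p - 7  ⇒  -14p = -7  ⇒  p = 1/2.

p = 1/2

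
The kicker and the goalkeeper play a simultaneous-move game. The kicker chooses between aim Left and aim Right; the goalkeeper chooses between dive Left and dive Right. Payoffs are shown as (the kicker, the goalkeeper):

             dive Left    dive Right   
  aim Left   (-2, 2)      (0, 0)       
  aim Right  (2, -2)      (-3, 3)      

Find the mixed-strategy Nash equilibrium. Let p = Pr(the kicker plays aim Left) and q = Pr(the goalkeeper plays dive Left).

Set the goalkeeper's expected payoff from dive Left equal to that from dive Right:
  the goalkeeper's payoff from dive Left: p·2 + (1−p)·(-2) = 4p - 2
  the goalkeeper's payoff from dive Right: p·0 + (1−p)·3 = -3p + 3
  4p - 2 = -3p + 3  ⇒  7p = 5  ⇒  p = 5/7.
The goalkeeper's mix must leave the kicker indifferent between aim Left and aim Right.
  the kicker's expected payoff from aim Left: q·(-2) + (1−q)·0 = -2q
  the kicker's expected payoff from aim Right: q·2 + (1−q)·(-3) = 5q - 3
  -2q = 5q - 3  ⇒  -7q = -3  ⇒  q = 3/7.

p = 5/7, q = 3/7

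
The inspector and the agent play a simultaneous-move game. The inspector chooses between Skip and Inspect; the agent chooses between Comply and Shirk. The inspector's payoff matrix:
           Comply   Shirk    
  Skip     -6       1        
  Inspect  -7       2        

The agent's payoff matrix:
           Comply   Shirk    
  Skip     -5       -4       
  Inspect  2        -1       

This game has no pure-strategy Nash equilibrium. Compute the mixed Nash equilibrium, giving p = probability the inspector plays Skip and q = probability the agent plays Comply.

p = 3/4, q = 1/2

The agent's indifference between Comply and Shirk determines the inspector's mixing probability p:
  the agent's payoff from Comply: p·(-5) + (1−p)·2 = -7p + 2
  the agent's payoff from Shirk: p·(-4) + (1−p)·(-1) = -3p - 1
  -7p + 2 = -3p - 1  ⇒  -4p = -3  ⇒  p = 3/4.
In a mixed equilibrium the inspector is indifferent between Skip and Inspect; this condition fixes q.
  the inspector's payoff from Skip: q·(-6) + (1−q)·1 = -7q + 1
  the inspector's payoff from Inspect: q·(-7) + (1−q)·2 = -9q + 2
  -7q + 1 = -9q + 2  ⇒  2q = 1  ⇒  q = 1/2.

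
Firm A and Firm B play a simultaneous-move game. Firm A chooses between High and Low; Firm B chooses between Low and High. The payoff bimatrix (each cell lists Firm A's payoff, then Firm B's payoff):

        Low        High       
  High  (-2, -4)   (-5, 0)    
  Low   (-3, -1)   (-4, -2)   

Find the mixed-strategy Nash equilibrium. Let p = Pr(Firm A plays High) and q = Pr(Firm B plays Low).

For Firm B to be willing to mix, Firm B must be indifferent between Low and High, which pins down Firm A's mix.
  Firm B's payoff to Low: p·(-4) + (1−p)·(-1) = -3p - 1
  Firm B's payoff to High: p·0 + (1−p)·(-2) = 2p - 2
  -3p - 1 = 2p - 2  ⇒  -5p = -1  ⇒  p = 1/5.
Set Firm A's expected payoff from High equal to that from Low:
  Firm A's expected payoff from High: q·(-2) + (1−q)·(-5) = 3q - 5
  Firm A's expected payoff from Low: q·(-3) + (1−q)·(-4) = q - 4
  3q - 5 = q - 4  ⇒  2q = 1  ⇒  q = 1/2.

p = 1/5, q = 1/2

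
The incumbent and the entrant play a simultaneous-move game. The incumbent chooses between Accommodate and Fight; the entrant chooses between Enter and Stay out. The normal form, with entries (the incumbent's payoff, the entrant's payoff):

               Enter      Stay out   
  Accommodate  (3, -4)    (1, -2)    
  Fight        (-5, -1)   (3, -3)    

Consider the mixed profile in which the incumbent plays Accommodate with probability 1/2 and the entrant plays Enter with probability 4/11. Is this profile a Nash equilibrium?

Given the entrant's mix q = 4/11, the incumbent's payoff from Accommodate is 19/11 but from Fight is 1/11. The incumbent strictly prefers Accommodate, so the incumbent would not mix.
So the proposed profile is not a Nash equilibrium.

No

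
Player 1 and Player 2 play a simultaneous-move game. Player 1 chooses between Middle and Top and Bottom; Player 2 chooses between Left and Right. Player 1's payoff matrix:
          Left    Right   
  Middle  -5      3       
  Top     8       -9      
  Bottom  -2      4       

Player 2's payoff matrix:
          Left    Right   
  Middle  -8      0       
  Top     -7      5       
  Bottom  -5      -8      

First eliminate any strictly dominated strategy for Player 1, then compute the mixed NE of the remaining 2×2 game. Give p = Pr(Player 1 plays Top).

p = 1/5

Player 1's strategy Middle is strictly dominated by Bottom: -2 > -5 and 4 > 3. Eliminate Middle.
Player 1's mix must leave Player 2 indifferent between Left and Right.
  Player 2's payoff to Left: p·(-7) + (1−p)·(-5) = -2p - 5
  Player 2's payoff to Right: p·5 + (1−p)·(-8) = 13p - 8
  -2p - 5 = 13p - 8  ⇒  -15p = -3  ⇒  p = 1/5.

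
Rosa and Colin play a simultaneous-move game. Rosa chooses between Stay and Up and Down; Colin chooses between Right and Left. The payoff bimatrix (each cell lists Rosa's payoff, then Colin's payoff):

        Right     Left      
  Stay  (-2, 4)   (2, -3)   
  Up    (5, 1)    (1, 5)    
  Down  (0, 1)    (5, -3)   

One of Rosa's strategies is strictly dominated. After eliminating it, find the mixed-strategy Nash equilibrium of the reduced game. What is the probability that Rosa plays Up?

Rosa's strategy Stay is strictly dominated by Down: 0 > -2 and 5 > 2. Eliminate Stay.
For Colin to be willing to mix, Colin must be indifferent between Right and Left, which pins down Rosa's mix.
  Colin's expected payoff from Right: p·1 + (1−p)·1 = 1
  Colin's expected payoff from Left: p·5 + (1−p)·(-3) = 8p - 3
  1 = 8p - 3  ⇒  -8p = -4  ⇒  p = 1/2.

p = 1/2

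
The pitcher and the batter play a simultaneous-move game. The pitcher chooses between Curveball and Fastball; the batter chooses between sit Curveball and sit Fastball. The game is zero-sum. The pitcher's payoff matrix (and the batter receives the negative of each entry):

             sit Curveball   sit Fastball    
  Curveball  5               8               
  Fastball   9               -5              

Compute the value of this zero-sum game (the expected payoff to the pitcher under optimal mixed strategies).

v = 97/17

The batter's mix must leave the pitcher indifferent between Curveball and Fastball.
  the pitcher's expected payoff from Curveball: q·5 + (1−q)·8 = -3q + 8
  the pitcher's expected payoff from Fastball: q·9 + (1−q)·(-5) = 14q - 5
  -3q + 8 = 14q - 5  ⇒  -17q = -13  ⇒  q = 13/17.
The value is the pitcher's expected payoff against this mix (using Curveball): (13/17)·5 + (4/17)·8 = 97/17.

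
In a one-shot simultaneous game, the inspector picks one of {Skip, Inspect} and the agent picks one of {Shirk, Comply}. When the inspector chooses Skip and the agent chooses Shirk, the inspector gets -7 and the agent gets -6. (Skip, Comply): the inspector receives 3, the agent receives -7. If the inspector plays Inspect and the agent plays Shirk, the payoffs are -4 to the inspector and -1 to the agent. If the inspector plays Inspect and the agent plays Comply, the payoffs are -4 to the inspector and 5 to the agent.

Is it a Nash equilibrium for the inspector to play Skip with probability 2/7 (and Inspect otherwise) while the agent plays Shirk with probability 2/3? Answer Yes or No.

No

Given the inspector's mix p = 2/7, the agent's payoff from Shirk is -17/7 but from Comply is 11/7. The agent strictly prefers Comply, so the agent would not mix.
So the proposed profile is not a Nash equilibrium.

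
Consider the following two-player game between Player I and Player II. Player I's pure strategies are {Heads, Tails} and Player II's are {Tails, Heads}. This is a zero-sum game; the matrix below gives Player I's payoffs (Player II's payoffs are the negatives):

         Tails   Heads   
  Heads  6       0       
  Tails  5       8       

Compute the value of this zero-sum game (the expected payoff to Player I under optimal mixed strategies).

Set Player I's expected payoff from Heads equal to that from Tails:
  Player I's expected payoff from Heads: q·6 + (1−q)·0 = 6q
  Player I's expected payoff from Tails: q·5 + (1−q)·8 = -3q + 8
  6q = -3q + 8  ⇒  9q = 8  ⇒  q = 8/9.
The value is Player I's expected payoff against this mix (using Heads): (8/9)·6 + (1/9)·0 = 16/3.

v = 16/3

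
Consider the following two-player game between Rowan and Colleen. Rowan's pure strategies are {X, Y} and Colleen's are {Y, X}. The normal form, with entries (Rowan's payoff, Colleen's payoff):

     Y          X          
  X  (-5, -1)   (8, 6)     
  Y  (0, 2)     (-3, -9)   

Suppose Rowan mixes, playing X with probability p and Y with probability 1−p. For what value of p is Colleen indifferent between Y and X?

p = 11/18

For Colleen to be willing to mix, Colleen must be indifferent between Y and X, which pins down Rowan's mix.
  Colleen's payoff from Y: p·(-1) + (1−p)·2 = -3p + 2
  Colleen's payoff from X: p·6 + (1−p)·(-9) = 15p - 9
  -3p + 2 = 15p - 9  ⇒  -18p = -11  ⇒  p = 11/18.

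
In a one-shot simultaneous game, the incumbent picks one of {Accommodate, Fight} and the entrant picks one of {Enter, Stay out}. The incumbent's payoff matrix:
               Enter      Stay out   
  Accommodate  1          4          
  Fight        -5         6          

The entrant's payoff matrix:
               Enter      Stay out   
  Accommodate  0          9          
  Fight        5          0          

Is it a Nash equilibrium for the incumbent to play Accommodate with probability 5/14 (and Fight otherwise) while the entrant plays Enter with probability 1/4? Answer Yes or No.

Yes

Check the entrant's indifference given the incumbent's mix p = 5/14:
  payoff from Enter = 45/14; payoff from Stay out = 45/14 — equal.
Check the incumbent's indifference given the entrant's mix q = 1/4:
  payoff from Accommodate = 13/4; payoff from Fight = 13/4 — equal.
Both players are indifferent, so neither can profitably deviate.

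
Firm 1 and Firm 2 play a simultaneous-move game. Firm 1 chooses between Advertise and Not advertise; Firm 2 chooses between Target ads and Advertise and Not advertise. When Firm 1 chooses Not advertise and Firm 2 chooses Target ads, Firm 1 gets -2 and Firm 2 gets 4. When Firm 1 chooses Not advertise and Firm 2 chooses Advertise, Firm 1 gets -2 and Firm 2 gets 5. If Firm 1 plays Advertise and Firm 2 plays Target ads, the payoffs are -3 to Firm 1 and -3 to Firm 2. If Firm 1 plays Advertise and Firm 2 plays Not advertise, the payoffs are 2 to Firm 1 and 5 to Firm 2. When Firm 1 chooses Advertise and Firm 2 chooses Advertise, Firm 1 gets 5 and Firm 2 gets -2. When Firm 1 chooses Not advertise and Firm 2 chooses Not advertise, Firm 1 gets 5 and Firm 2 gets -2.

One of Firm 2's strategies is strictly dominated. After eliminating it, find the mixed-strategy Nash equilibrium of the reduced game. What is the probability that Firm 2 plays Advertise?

q = 3/10

Firm 2's strategy Target ads is strictly dominated by Advertise: -2 > -3 and 5 > 4. Eliminate Target ads.
Firm 2's mix must leave Firm 1 indifferent between Advertise and Not advertise.
  Firm 1's expected payoff from Advertise: q·5 + (1−q)·2 = 3q + 2
  Firm 1's expected payoff from Not advertise: q·(-2) + (1−q)·5 = -7q + 5
  3q + 2 = -7q + 5  ⇒  10q = 3  ⇒  q = 3/10.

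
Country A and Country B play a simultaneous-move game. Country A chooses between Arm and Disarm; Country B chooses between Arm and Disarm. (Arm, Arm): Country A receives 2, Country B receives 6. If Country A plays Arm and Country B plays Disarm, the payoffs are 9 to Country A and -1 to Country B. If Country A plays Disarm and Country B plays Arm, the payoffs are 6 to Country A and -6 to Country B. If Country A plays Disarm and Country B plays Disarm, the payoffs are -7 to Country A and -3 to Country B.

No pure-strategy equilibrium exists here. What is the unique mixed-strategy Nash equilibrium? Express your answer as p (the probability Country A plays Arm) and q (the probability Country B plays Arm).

Set Country B's expected payoff from Arm equal to that from Disarm:
  Country B's payoff to Arm: p·6 + (1−p)·(-6) = 12p - 6
  Country B's payoff to Disarm: p·(-1) + (1−p)·(-3) = 2p - 3
  12p - 6 = 2p - 3  ⇒  10p = 3  ⇒  p = 3/10.
Country A's indifference between Arm and Disarm determines Country B's mixing probability q:
  Country A's expected payoff from Arm: q·2 + (1−q)·9 = -7q + 9
  Country A's expected payoff from Disarm: q·6 + (1−q)·(-7) = 13q - 7
  -7q + 9 = 13q - 7  ⇒  -20q = -16  ⇒  q = 4/5.

p = 3/10, q = 4/5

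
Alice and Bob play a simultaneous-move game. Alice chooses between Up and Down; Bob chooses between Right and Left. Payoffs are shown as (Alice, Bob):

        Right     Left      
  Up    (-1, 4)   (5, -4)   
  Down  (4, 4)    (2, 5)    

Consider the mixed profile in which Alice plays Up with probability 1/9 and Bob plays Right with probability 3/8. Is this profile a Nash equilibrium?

Yes

Check Bob's indifference given Alice's mix p = 1/9:
  payoff from Right = 4; payoff from Left = 4 — equal.
Check Alice's indifference given Bob's mix q = 3/8:
  payoff from Up = 11/4; payoff from Down = 11/4 — equal.
Both players are indifferent, so neither can profitably deviate.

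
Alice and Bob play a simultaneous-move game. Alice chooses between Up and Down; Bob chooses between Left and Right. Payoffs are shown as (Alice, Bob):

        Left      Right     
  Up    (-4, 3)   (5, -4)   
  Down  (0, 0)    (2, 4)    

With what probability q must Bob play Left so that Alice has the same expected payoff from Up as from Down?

For Alice to be willing to mix, Alice must be indifferent between Up and Down, which pins down Bob's mix.
  Alice's expected payoff from Up: q·(-4) + (1−q)·5 = -9q + 5
  Alice's expected payoff from Down: q·0 + (1−q)·2 = -2q + 2
  -9q + 5 = -2q + 2  ⇒  -7q = -3  ⇒  q = 3/7.

q = 3/7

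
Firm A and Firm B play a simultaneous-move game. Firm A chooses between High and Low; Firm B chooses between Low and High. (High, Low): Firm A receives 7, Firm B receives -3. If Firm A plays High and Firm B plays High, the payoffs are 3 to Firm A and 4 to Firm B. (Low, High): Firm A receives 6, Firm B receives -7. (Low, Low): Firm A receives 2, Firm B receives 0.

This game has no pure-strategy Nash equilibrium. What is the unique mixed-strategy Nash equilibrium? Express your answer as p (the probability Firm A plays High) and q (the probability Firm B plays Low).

Set Firm B's expected payoff from Low equal to that from High:
  Firm B's payoff to Low: p·(-3) + (1−p)·0 = -3p
  Firm B's payoff to High: p·4 + (1−p)·(-7) = 11p - 7
  -3p = 11p - 7  ⇒  -14p = -7  ⇒  p = 1/2.
In a mixed equilibrium Firm A is indifferent between High and Low; this condition fixes q.
  Firm A's payoff to High: q·7 + (1−q)·3 = 4q + 3
  Firm A's payoff to Low: q·2 + (1−q)·6 = -4q + 6
  4q + 3 = -4q + 6  ⇒  8q = 3  ⇒  q = 3/8.

p = 1/2, q = 3/8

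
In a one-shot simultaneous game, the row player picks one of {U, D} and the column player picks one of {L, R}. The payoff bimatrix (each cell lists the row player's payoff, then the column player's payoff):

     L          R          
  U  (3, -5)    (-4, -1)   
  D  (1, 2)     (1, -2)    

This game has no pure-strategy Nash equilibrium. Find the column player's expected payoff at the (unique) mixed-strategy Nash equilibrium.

For the column player to be willing to mix, the column player must be indifferent between L and R, which pins down the row player's mix.
  the column player's expected payoff from L: p·(-5) + (1−p)·2 = -7p + 2
  the column player's expected payoff from R: p·(-1) + (1−p)·(-2) = p - 2
  -7p + 2 = p - 2  ⇒  -8p = -4  ⇒  p = 1/2.
At equilibrium the column player is indifferent across columns, so the column player's payoff equals the payoff from L: (1/2)·(-5) + (1/2)·2 = -3/2.

-3/2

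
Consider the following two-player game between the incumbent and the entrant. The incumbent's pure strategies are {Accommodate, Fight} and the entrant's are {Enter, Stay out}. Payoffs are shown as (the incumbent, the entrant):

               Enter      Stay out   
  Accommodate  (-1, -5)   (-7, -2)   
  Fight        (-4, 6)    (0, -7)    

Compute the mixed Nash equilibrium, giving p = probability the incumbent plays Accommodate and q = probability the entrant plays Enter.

p = 13/16, q = 7/10

Set the entrant's expected payoff from Enter equal to that from Stay out:
  the entrant's expected payoff from Enter: p·(-5) + (1−p)·6 = -11p + 6
  the entrant's expected payoff from Stay out: p·(-2) + (1−p)·(-7) = 5p - 7
  -11p + 6 = 5p - 7  ⇒  -16p = -13  ⇒  p = 13/16.
The entrant's mix must leave the incumbent indifferent between Accommodate and Fight.
  the incumbent's expected payoff from Accommodate: q·(-1) + (1−q)·(-7) = 6q - 7
  the incumbent's expected payoff from Fight: q·(-4) + (1−q)·0 = -4q
  6q - 7 = -4q  ⇒  10q = 7  ⇒  q = 7/10.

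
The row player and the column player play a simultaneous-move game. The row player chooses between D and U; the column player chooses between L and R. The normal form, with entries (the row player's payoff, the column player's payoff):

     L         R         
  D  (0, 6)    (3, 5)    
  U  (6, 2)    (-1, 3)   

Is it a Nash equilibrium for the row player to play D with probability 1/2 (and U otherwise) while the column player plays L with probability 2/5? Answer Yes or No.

Yes

Check the column player's indifference given the row player's mix p = 1/2:
  payoff from L = 4; payoff from R = 4 — equal.
Check the row player's indifference given the column player's mix q = 2/5:
  payoff from D = 9/5; payoff from U = 9/5 — equal.
Both players are indifferent, so neither can profitably deviate.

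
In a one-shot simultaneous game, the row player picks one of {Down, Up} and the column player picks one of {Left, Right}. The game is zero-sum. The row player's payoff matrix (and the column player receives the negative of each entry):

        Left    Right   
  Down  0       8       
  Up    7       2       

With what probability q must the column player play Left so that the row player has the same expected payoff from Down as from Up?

Set the row player's expected payoff from Down equal to that from Up:
  the row player's payoff to Down: q·0 + (1−q)·8 = -8q + 8
  the row player's payoff to Up: q·7 + (1−q)·2 = 5q + 2
  -8q + 8 = 5q + 2  ⇒  -13q = -6  ⇒  q = 6/13.

q = 6/13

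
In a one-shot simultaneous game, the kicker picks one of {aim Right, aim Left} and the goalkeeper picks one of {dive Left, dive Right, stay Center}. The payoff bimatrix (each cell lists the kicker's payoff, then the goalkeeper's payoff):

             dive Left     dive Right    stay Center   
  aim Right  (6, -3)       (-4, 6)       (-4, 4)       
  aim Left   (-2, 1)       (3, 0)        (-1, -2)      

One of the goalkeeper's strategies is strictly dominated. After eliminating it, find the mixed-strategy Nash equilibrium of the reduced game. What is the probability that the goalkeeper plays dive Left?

The goalkeeper's strategy stay Center is strictly dominated by dive Right: 6 > 4 and 0 > -2. Eliminate stay Center.
The goalkeeper's mix must leave the kicker indifferent between aim Right and aim Left.
  the kicker's expected payoff from aim Right: q·6 + (1−q)·(-4) = 10q - 4
  the kicker's expected payoff from aim Left: q·(-2) + (1−q)·3 = -5q + 3
  10q - 4 = -5q + 3  ⇒  15q = 7  ⇒  q = 7/15.

q = 7/15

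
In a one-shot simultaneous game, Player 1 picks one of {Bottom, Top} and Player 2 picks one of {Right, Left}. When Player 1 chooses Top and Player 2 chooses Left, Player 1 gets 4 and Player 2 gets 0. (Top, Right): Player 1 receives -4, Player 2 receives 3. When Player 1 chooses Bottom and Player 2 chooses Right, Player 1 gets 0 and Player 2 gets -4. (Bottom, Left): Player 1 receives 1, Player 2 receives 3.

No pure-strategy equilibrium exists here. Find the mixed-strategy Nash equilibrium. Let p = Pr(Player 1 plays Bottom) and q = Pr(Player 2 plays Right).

For Player 2 to be willing to mix, Player 2 must be indifferent between Right and Left, which pins down Player 1's mix.
  Player 2's payoff to Right: p·(-4) + (1−p)·3 = -7p + 3
  Player 2's payoff to Left: p·3 + (1−p)·0 = 3p
  -7p + 3 = 3p  ⇒  -10p = -3  ⇒  p = 3/10.
Player 2's mix must leave Player 1 indifferent between Bottom and Top.
  Player 1's payoff from Bottom: q·0 + (1−q)·1 = -q + 1
  Player 1's payoff from Top: q·(-4) + (1−q)·4 = -8q + 4
  -q + 1 = -8q + 4  ⇒  7q = 3  ⇒  q = 3/7.

p = 3/10, q = 3/7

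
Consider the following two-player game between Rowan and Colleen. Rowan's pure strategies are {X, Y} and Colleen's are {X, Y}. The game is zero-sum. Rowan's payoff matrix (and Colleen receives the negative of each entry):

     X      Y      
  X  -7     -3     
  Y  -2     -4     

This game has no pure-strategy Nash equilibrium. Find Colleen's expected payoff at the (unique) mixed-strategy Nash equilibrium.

For Colleen to be willing to mix, Colleen must be indifferent between X and Y, which pins down Rowan's mix.
  Colleen's expected payoff from X: p·7 + (1−p)·2 = 5p + 2
  Colleen's expected payoff from Y: p·3 + (1−p)·4 = -p + 4
  5p + 2 = -p + 4  ⇒  6p = 2  ⇒  p = 1/3.
At equilibrium Colleen is indifferent across columns, so Colleen's payoff equals the payoff from X: (1/3)·7 + (2/3)·2 = 11/3.

11/3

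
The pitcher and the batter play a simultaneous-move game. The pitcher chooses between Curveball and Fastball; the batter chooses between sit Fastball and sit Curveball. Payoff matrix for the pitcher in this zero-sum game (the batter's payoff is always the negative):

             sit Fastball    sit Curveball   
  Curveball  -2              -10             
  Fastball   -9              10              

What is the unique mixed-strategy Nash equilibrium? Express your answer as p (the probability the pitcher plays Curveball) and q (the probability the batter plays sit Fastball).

p = 19/27, q = 20/27

For the batter to be willing to mix, the batter must be indifferent between sit Fastball and sit Curveball, which pins down the pitcher's mix.
  the batter's payoff from sit Fastball: p·2 + (1−p)·9 = -7p + 9
  the batter's payoff from sit Curveball: p·10 + (1−p)·(-10) = 20p - 10
  -7p + 9 = 20p - 10  ⇒  -27p = -19  ⇒  p = 19/27.
The batter's mix must leave the pitcher indifferent between Curveball and Fastball.
  the pitcher's payoff from Curveball: q·(-2) + (1−q)·(-10) = 8q - 10
  the pitcher's payoff from Fastball: q·(-9) + (1−q)·10 = -19q + 10
  8q - 10 = -19q + 10  ⇒  27q = 20  ⇒  q = 20/27.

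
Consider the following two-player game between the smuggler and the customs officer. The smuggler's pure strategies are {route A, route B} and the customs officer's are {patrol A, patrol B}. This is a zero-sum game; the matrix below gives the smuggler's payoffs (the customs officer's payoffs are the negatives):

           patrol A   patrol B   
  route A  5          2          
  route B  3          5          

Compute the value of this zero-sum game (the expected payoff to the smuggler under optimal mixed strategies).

v = 19/5

For the smuggler to be willing to mix, the smuggler must be indifferent between route A and route B, which pins down the customs officer's mix.
  the smuggler's expected payoff from route A: q·5 + (1−q)·2 = 3q + 2
  the smuggler's expected payoff from route B: q·3 + (1−q)·5 = -2q + 5
  3q + 2 = -2q + 5  ⇒  5q = 3  ⇒  q = 3/5.
The value is the smuggler's expected payoff against this mix (using route A): (3/5)·5 + (2/5)·2 = 19/5.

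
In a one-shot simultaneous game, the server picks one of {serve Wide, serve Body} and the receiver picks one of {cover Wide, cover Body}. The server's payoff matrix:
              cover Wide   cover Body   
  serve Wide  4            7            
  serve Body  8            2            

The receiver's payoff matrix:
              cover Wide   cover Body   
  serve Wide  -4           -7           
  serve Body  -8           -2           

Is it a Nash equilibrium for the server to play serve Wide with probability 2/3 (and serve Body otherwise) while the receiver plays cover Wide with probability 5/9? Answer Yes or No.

Yes

Check the receiver's indifference given the server's mix p = 2/3:
  payoff from cover Wide = -16/3; payoff from cover Body = -16/3 — equal.
Check the server's indifference given the receiver's mix q = 5/9:
  payoff from serve Wide = 16/3; payoff from serve Body = 16/3 — equal.
Both players are indifferent, so neither can profitably deviate.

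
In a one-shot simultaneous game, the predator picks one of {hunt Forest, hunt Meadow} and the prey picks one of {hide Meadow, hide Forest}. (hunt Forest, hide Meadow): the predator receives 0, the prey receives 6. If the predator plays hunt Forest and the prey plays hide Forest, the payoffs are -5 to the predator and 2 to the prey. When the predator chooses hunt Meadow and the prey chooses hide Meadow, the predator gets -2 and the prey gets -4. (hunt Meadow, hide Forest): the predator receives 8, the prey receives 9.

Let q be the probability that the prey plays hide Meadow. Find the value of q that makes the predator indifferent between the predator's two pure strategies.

The prey's mix must leave the predator indifferent between hunt Forest and hunt Meadow.
  the predator's payoff from hunt Forest: q·0 + (1−q)·(-5) = 5q - 5
  the predator's payoff from hunt Meadow: q·(-2) + (1−q)·8 = -10q + 8
  5q - 5 = -10q + 8  ⇒  15q = 13  ⇒  q = 13/15.

q = 13/15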